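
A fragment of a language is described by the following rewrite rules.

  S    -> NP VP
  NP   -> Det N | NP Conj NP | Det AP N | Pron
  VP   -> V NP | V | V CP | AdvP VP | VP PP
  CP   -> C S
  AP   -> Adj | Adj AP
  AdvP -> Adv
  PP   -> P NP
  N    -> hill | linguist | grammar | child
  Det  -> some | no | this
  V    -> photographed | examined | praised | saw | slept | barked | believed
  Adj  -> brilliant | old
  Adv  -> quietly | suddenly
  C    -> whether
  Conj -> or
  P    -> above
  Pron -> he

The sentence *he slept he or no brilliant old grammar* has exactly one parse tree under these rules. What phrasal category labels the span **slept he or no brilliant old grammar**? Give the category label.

VP

[S [NP [Pron he]] [VP [V slept] [NP [NP [Pron he]] [Conj or] [NP [Det no] [AP [Adj brilliant] [AP [Adj old]]] [N grammar]]]]]
The span 'slept he or no brilliant old grammar' is the VP node built by VP → V NP.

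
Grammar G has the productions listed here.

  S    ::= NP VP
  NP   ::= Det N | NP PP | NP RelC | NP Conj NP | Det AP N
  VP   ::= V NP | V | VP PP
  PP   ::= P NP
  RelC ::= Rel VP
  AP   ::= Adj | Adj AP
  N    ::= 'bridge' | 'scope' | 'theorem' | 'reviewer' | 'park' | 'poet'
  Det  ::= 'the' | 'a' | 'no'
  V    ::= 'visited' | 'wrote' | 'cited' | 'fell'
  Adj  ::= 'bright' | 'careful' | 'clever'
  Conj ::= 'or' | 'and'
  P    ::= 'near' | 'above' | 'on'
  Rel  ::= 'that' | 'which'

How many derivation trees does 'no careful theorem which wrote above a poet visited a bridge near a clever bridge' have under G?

Two of the 4 distinct bracketings:
[S [NP [NP [NP [Det no] [AP [Adj careful]] [N theorem]] [RelC [Rel which] [VP [V wrote]]]] [PP [P above] [NP [Det a] [N poet]]]] [VP [V visited] [NP [NP [Det a] [N bridge]] [PP [P near] [NP [Det a] [AP [Adj clever]] [N bridge]]]]]]
[S [NP [NP [NP [Det no] [AP [Adj careful]] [N theorem]] [RelC [Rel which] [VP [V wrote]]]] [PP [P above] [NP [Det a] [N poet]]]] [VP [VP [V visited] [NP [Det a] [N bridge]]] [PP [P near] [NP [Det a] [AP [Adj clever]] [N bridge]]]]]
The difference turns on whether VP → VP PP is used at the relevant span, versus an alternative expansion of VP.

4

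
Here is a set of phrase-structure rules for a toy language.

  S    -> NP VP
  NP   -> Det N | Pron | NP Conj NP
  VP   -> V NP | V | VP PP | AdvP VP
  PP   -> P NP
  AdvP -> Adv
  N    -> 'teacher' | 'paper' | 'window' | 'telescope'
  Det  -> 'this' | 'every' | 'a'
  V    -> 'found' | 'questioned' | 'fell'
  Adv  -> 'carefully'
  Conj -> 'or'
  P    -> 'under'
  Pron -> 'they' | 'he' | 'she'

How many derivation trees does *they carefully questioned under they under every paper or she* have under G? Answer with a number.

3

Two of the 3 distinct bracketings:
[S [NP [Pron they]] [VP [VP [VP [AdvP [Adv carefully]] [VP [V questioned]]] [PP [P under] [NP [Pron they]]]] [PP [P under] [NP [NP [Det every] [N paper]] [Conj or] [NP [Pron she]]]]]]
[S [NP [Pron they]] [VP [VP [AdvP [Adv carefully]] [VP [VP [V questioned]] [PP [P under] [NP [Pron they]]]]] [PP [P under] [NP [NP [Det every] [N paper]] [Conj or] [NP [Pron she]]]]]]
The trees differ in how a recursive rule is bracketed over the same span.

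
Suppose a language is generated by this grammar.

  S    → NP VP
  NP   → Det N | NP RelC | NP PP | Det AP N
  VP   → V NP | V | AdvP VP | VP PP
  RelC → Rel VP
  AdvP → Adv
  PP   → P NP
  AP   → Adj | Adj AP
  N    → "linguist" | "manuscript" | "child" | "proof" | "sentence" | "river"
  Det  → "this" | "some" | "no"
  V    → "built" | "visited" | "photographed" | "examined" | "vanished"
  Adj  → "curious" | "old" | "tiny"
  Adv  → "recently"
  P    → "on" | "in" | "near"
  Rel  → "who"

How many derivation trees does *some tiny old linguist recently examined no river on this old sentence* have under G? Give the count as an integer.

3

Two of the 3 distinct bracketings:
[S [NP [Det some] [AP [Adj tiny] [AP [Adj old]]] [N linguist]] [VP [AdvP [Adv recently]] [VP [V examined] [NP [NP [Det no] [N river]] [PP [P on] [NP [Det this] [AP [Adj old]] [N sentence]]]]]]]
[S [NP [Det some] [AP [Adj tiny] [AP [Adj old]]] [N linguist]] [VP [AdvP [Adv recently]] [VP [VP [V examined] [NP [Det no] [N river]]] [PP [P on] [NP [Det this] [AP [Adj old]] [N sentence]]]]]]
The difference turns on whether NP → NP PP is used at the relevant span, versus an alternative expansion of NP.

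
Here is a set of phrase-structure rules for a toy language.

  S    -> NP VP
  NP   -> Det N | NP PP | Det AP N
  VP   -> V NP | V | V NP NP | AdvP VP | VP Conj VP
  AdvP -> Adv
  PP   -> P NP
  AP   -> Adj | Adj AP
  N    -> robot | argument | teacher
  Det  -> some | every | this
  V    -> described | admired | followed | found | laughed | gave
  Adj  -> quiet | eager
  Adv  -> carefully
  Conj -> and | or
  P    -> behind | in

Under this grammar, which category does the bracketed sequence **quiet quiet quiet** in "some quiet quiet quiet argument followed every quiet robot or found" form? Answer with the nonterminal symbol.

AP

S
  NP
    Det: some
    AP
      Adj: quiet
      AP
        Adj: quiet
        AP
          Adj: quiet
    N: argument
  VP
    VP
      V: followed
      NP
        Det: every
        AP
          Adj: quiet
        N: robot
    Conj: or
    VP
      V: found
The span 'quiet quiet quiet' is the AP node built by AP → Adj AP.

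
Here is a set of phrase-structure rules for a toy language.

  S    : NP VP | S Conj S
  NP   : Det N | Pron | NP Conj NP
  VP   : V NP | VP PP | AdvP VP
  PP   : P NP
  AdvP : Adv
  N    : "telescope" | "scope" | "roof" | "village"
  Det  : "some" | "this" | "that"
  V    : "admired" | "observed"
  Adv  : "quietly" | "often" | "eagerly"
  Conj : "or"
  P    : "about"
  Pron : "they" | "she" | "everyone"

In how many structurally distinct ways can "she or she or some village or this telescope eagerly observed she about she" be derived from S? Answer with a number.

10

Two of the 10 distinct bracketings:
[S [NP [NP [Pron she]] [Conj or] [NP [NP [Pron she]] [Conj or] [NP [NP [Det some] [N village]] [Conj or] [NP [Det this] [N telescope]]]]] [VP [VP [AdvP [Adv eagerly]] [VP [V observed] [NP [Pron she]]]] [PP [P about] [NP [Pron she]]]]]
[S [NP [NP [Pron she]] [Conj or] [NP [NP [Pron she]] [Conj or] [NP [NP [Det some] [N village]] [Conj or] [NP [Det this] [N telescope]]]]] [VP [AdvP [Adv eagerly]] [VP [VP [V observed] [NP [Pron she]]] [PP [P about] [NP [Pron she]]]]]]
The trees differ in how a recursive rule is bracketed over the same span.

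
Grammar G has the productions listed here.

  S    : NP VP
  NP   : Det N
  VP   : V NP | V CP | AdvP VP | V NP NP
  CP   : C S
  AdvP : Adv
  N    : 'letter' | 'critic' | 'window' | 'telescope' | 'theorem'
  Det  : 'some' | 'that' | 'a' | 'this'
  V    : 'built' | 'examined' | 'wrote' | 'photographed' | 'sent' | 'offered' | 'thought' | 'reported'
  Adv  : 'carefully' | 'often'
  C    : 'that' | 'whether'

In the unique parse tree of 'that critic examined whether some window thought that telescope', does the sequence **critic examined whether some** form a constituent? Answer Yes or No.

[S [NP [Det that] [N critic]] [VP [V examined] [CP [C whether] [S [NP [Det some] [N window]] [VP [V thought] [NP [Det that] [N telescope]]]]]]]
The smallest constituent containing 'critic examined whether some' is the S spanning 'that critic examined whether some window thought that telescope'; no single node in the tree dominates exactly the given words.

No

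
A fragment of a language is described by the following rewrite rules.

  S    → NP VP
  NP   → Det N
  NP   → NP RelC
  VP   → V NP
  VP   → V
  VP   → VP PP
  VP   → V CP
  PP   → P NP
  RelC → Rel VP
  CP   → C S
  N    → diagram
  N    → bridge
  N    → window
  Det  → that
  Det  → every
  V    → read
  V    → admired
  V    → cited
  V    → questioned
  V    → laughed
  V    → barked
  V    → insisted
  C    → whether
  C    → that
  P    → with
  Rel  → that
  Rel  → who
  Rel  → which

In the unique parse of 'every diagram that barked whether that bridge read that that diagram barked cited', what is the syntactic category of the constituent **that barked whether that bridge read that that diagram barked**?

[S [NP [NP [Det every] [N diagram]] [RelC [Rel that] [VP [V barked] [CP [C whether] [S [NP [Det that] [N bridge]] [VP [V read] [CP [C that] [S [NP [Det that] [N diagram]] [VP [V barked]]]]]]]]]] [VP [V cited]]]
The span 'that barked whether that bridge read that that diagram barked' is the RelC node built by RelC → Rel VP.

RelC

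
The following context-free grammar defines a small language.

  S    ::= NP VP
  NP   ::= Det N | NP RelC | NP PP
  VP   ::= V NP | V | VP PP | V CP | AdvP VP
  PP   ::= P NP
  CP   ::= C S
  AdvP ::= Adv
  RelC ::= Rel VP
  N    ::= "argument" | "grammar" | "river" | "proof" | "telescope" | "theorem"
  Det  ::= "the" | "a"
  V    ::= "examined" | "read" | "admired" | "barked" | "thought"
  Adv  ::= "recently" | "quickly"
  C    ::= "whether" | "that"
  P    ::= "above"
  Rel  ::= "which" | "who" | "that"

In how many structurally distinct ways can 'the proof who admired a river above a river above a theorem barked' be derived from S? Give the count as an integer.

Two of the 9 distinct bracketings:
[S [NP [NP [Det the] [N proof]] [RelC [Rel who] [VP [V admired] [NP [NP [Det a] [N river]] [PP [P above] [NP [NP [Det a] [N river]] [PP [P above] [NP [Det a] [N theorem]]]]]]]]] [VP [V barked]]]
[S [NP [NP [Det the] [N proof]] [RelC [Rel who] [VP [V admired] [NP [NP [NP [Det a] [N river]] [PP [P above] [NP [Det a] [N river]]]] [PP [P above] [NP [Det a] [N theorem]]]]]]] [VP [V barked]]]
The trees differ in how a recursive rule is bracketed over the same span.

9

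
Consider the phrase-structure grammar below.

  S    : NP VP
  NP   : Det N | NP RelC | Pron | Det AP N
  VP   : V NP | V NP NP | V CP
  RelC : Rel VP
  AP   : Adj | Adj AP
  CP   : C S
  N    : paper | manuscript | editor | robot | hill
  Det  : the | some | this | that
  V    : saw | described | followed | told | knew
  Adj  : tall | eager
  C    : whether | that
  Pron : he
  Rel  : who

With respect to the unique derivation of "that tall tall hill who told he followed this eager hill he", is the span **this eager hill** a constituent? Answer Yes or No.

[S [NP [NP [Det that] [AP [Adj tall] [AP [Adj tall]]] [N hill]] [RelC [Rel who] [VP [V told] [NP [Pron he]]]]] [VP [V followed] [NP [Det this] [AP [Adj eager]] [N hill]] [NP [Pron he]]]]
The words 'this eager hill' are exhaustively dominated by a single NP node (built by NP → Det AP N), so they form a constituent.

Yes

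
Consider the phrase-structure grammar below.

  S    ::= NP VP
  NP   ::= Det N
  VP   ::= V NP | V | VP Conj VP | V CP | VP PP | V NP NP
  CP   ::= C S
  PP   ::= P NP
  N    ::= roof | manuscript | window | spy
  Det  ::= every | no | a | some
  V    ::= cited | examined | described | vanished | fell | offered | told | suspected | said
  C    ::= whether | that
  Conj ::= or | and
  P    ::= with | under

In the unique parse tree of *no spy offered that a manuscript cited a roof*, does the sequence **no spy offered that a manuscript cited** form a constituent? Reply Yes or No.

No

[S [NP [Det no] [N spy]] [VP [V offered] [CP [C that] [S [NP [Det a] [N manuscript]] [VP [V cited] [NP [Det a] [N roof]]]]]]]
The smallest constituent containing 'no spy offered that a manuscript cited' is the S spanning 'no spy offered that a manuscript cited a roof'; no single node in the tree dominates exactly the given words.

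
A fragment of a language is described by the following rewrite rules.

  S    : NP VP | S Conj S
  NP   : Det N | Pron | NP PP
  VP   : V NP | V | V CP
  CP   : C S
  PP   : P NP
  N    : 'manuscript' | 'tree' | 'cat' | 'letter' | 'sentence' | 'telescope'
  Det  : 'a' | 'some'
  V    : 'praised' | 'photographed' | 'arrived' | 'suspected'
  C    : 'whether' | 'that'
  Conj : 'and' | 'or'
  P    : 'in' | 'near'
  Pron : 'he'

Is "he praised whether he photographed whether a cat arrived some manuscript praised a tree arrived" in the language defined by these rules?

Ungrammatical

For S → NP VP, the only prefix that parses as NP is 'he', but the remainder 'praised whether he photographed whether a cat arrived some manuscript praised a tree arrived' is not a VP under these rules. The alternative S rule S → S Conj S likewise has no satisfying split.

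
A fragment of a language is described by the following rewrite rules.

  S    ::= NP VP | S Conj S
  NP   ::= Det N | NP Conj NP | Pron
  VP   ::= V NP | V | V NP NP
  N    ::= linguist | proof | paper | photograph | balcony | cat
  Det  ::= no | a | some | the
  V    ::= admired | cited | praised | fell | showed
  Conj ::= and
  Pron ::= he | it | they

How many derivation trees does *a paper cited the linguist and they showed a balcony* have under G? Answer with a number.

[S [S [NP [Det a] [N paper]] [VP [V cited] [NP [Det the] [N linguist]]]] [Conj and] [S [NP [Pron they]] [VP [V showed] [NP [Det a] [N balcony]]]]]
No rule offers an alternative attachment or grouping for any span, so this is the only derivation.

1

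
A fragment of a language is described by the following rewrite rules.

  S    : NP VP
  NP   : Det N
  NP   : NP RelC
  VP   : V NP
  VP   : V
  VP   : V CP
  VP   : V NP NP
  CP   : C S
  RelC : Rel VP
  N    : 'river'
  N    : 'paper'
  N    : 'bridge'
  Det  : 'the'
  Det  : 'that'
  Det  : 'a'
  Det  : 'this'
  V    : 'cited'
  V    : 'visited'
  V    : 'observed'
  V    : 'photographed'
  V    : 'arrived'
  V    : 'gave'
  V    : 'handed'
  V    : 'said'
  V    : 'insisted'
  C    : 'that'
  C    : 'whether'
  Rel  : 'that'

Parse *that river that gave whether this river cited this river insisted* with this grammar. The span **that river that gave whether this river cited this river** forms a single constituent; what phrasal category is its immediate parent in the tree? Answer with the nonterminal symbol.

S

S
  NP
    NP
      Det: that
      N: river
    RelC
      Rel: that
      VP
        V: gave
        CP
          C: whether
          S
            NP
              Det: this
              N: river
            VP
              V: cited
              NP
                Det: this
                N: river
  VP
    V: insisted
The span 'that river that gave whether this river cited this river' is the NP node built by NP → NP RelC.
Its mother is the S built by S → NP VP.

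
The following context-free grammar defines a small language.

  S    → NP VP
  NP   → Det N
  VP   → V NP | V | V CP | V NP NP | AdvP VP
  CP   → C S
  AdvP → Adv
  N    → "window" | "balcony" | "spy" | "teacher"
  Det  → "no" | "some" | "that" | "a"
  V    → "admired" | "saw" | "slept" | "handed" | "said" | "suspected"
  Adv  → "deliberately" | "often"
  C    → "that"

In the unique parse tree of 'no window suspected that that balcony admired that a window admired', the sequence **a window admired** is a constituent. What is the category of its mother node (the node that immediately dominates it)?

[S [NP [Det no] [N window]] [VP [V suspected] [CP [C that] [S [NP [Det that] [N balcony]] [VP [V admired] [CP [C that] [S [NP [Det a] [N window]] [VP [V admired]]]]]]]]]
The span 'a window admired' is the S node built by S → NP VP.
Its mother is the CP built by CP → C S.

CP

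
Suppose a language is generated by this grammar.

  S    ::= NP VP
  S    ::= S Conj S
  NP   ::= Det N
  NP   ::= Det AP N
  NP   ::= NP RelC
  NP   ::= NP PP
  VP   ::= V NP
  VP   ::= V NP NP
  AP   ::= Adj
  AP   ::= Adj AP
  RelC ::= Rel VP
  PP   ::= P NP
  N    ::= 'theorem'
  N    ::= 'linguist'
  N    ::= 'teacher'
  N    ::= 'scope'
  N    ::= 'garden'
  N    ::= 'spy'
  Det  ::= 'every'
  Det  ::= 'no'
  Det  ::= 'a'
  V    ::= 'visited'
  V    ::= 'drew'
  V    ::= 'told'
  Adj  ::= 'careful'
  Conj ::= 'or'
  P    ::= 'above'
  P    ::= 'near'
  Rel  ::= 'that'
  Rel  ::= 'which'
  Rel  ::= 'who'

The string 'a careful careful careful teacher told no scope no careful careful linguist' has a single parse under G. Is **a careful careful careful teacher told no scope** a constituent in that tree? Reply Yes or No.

No

[S [NP [Det a] [AP [Adj careful] [AP [Adj careful] [AP [Adj careful]]]] [N teacher]] [VP [V told] [NP [Det no] [N scope]] [NP [Det no] [AP [Adj careful] [AP [Adj careful]]] [N linguist]]]]
The smallest constituent containing 'a careful careful careful teacher told no scope' is the S spanning 'a careful careful careful teacher told no scope no careful careful linguist'; no single node in the tree dominates exactly the given words.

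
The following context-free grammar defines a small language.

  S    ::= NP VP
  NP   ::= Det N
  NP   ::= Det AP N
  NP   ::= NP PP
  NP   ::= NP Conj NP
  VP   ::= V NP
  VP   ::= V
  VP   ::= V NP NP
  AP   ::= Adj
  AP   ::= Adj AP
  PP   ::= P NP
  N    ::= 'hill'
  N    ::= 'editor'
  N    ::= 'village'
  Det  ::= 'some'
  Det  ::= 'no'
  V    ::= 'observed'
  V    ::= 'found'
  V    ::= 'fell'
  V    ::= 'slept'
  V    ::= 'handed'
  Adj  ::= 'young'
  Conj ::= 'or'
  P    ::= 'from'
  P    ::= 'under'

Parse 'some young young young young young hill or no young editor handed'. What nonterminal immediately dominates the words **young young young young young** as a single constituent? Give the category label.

[S [NP [NP [Det some] [AP [Adj young] [AP [Adj young] [AP [Adj young] [AP [Adj young] [AP [Adj young]]]]]] [N hill]] [Conj or] [NP [Det no] [AP [Adj young]] [N editor]]] [VP [V handed]]]
The span 'young young young young young' is the AP node built by AP → Adj AP.

AP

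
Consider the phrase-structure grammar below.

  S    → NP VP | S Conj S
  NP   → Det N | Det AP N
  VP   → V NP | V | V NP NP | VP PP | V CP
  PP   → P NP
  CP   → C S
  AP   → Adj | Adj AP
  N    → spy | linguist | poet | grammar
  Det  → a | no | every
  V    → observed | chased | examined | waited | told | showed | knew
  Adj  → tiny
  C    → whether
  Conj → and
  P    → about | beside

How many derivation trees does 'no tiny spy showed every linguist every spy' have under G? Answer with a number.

1

[S [NP [Det no] [AP [Adj tiny]] [N spy]] [VP [V showed] [NP [Det every] [N linguist]] [NP [Det every] [N spy]]]]
No rule offers an alternative attachment or grouping for any span, so this is the only derivation.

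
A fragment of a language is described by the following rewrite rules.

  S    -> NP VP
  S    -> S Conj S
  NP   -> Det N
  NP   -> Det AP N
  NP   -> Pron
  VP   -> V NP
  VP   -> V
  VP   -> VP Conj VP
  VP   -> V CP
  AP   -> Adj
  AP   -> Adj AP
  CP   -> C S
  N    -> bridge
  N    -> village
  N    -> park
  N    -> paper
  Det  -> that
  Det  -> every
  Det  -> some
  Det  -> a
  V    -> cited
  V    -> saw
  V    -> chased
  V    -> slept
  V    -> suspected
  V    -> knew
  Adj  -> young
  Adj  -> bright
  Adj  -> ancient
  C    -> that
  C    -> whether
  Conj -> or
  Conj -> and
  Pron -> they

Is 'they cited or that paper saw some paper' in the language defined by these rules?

[S [S [NP [Pron they]] [VP [V cited]]] [Conj or] [S [NP [Det that] [N paper]] [VP [V saw] [NP [Det some] [N paper]]]]]
The bracketing above is licensed at every node by one of the given productions, with S at the root.

Grammatical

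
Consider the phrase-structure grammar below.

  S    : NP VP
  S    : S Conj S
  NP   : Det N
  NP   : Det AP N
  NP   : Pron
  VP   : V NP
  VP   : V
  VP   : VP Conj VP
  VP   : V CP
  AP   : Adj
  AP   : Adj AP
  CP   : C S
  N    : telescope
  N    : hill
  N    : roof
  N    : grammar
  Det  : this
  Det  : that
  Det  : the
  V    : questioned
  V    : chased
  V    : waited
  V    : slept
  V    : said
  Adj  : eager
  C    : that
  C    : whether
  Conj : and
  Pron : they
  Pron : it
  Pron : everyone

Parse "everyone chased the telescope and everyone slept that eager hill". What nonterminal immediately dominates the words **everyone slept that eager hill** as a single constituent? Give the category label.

S

[S [S [NP [Pron everyone]] [VP [V chased] [NP [Det the] [N telescope]]]] [Conj and] [S [NP [Pron everyone]] [VP [V slept] [NP [Det that] [AP [Adj eager]] [N hill]]]]]
The span 'everyone slept that eager hill' is the S node built by S → NP VP.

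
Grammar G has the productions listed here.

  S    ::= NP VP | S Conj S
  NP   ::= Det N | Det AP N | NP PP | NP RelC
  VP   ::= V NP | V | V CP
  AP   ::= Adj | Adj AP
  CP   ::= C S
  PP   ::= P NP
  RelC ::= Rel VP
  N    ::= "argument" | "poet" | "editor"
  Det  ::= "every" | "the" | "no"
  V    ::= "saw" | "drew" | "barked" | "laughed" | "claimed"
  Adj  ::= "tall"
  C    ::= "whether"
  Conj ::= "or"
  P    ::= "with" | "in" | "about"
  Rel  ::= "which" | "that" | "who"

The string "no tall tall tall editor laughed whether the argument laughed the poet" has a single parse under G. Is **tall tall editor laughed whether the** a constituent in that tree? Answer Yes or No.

[S [NP [Det no] [AP [Adj tall] [AP [Adj tall] [AP [Adj tall]]]] [N editor]] [VP [V laughed] [CP [C whether] [S [NP [Det the] [N argument]] [VP [V laughed] [NP [Det the] [N poet]]]]]]]
The smallest constituent containing 'tall tall editor laughed whether the' is the S spanning 'no tall tall tall editor laughed whether the argument laughed the poet'; no single node in the tree dominates exactly the given words.

No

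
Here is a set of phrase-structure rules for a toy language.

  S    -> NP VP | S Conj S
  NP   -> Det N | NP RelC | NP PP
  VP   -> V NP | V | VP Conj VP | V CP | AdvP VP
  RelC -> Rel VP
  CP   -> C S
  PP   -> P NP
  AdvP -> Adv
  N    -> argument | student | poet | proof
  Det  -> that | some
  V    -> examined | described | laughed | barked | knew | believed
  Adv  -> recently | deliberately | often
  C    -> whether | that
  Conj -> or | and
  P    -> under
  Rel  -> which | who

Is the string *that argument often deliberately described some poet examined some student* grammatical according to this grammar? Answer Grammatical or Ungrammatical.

For S → NP VP, the only prefix that parses as NP is 'that argument', but the remainder 'often deliberately described some poet examined some student' is not a VP under these rules. The alternative S rule S → S Conj S likewise has no satisfying split.

Ungrammatical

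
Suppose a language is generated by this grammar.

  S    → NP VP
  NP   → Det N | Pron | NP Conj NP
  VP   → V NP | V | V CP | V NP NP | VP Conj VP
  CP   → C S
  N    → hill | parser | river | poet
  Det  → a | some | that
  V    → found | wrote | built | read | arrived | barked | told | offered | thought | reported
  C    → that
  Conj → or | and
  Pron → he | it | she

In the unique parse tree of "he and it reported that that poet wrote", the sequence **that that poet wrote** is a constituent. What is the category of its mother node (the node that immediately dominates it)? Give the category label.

VP

S
  NP
    NP
      Pron: he
    Conj: and
    NP
      Pron: it
  VP
    V: reported
    CP
      C: that
      S
        NP
          Det: that
          N: poet
        VP
          V: wrote
The span 'that that poet wrote' is the CP node built by CP → C S.
Its mother is the VP built by VP → V CP.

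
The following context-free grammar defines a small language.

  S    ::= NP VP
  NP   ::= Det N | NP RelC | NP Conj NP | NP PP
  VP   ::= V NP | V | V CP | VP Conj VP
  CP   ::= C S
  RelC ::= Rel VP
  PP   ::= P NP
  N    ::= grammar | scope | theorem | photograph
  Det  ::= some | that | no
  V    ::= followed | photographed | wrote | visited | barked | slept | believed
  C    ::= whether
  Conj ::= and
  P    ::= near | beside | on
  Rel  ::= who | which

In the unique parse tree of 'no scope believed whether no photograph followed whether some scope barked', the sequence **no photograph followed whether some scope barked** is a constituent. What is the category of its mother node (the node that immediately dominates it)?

S
  NP
    Det: no
    N: scope
  VP
    V: believed
    CP
      C: whether
      S
        NP
          Det: no
          N: photograph
        VP
          V: followed
          CP
            C: whether
            S
              NP
                Det: some
                N: scope
              VP
                V: barked
The span 'no photograph followed whether some scope barked' is the S node built by S → NP VP.
Its mother is the CP built by CP → C S.

CP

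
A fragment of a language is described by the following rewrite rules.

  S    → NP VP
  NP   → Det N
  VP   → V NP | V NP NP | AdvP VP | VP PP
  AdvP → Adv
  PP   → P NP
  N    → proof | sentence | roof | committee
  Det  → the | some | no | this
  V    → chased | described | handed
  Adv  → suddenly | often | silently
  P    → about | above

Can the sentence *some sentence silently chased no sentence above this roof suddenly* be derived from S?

Ungrammatical

For S → NP VP, the only prefix that parses as NP is 'some sentence', but the remainder 'silently chased no sentence above this roof suddenly' is not a VP under these rules.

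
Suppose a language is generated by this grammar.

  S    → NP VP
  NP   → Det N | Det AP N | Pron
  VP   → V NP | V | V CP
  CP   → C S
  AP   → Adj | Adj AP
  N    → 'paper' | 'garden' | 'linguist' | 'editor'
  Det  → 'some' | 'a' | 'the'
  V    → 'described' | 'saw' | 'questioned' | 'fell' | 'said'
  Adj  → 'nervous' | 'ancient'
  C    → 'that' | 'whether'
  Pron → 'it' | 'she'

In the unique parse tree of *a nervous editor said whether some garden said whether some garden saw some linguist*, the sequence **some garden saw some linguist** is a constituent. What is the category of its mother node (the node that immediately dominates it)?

S
  NP
    Det: a
    AP
      Adj: nervous
    N: editor
  VP
    V: said
    CP
      C: whether
      S
        NP
          Det: some
          N: garden
        VP
          V: said
          CP
            C: whether
            S
              NP
                Det: some
                N: garden
              VP
                V: saw
                NP
                  Det: some
                  N: linguist
The span 'some garden saw some linguist' is the S node built by S → NP VP.
Its mother is the CP built by CP → C S.

CP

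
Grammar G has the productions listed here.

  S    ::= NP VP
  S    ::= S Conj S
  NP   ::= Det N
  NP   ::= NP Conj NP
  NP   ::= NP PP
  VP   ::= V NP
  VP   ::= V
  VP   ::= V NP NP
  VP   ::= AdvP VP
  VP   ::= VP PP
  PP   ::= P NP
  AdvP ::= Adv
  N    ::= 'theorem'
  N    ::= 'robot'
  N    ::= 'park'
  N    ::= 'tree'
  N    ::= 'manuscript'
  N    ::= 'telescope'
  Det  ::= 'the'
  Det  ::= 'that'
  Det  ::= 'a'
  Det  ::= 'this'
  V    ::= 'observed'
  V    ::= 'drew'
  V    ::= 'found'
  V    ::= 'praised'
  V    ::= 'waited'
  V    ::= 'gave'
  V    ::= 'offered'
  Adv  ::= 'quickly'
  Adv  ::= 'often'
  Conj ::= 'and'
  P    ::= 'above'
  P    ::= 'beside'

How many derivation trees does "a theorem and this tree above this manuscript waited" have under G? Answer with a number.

The two bracketings:
[S [NP [NP [Det a] [N theorem]] [Conj and] [NP [NP [Det this] [N tree]] [PP [P above] [NP [Det this] [N manuscript]]]]] [VP [V waited]]]
[S [NP [NP [NP [Det a] [N theorem]] [Conj and] [NP [Det this] [N tree]]] [PP [P above] [NP [Det this] [N manuscript]]]] [VP [V waited]]]
The trees differ in how a recursive rule is bracketed over the same span.

2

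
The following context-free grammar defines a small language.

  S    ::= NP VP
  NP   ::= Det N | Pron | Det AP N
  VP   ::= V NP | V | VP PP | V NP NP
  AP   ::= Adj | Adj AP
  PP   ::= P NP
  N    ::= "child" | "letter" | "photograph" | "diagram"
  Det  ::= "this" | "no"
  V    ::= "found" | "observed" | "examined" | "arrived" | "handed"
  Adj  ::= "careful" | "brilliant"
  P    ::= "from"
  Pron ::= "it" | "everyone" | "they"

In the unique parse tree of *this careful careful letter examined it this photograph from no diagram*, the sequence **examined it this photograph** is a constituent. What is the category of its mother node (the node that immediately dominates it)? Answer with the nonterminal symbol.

S
  NP
    Det: this
    AP
      Adj: careful
      AP
        Adj: careful
    N: letter
  VP
    VP
      V: examined
      NP
        Pron: it
      NP
        Det: this
        N: photograph
    PP
      P: from
      NP
        Det: no
        N: diagram
The span 'examined it this photograph' is the VP node built by VP → V NP NP.
Its mother is the VP built by VP → VP PP.

VP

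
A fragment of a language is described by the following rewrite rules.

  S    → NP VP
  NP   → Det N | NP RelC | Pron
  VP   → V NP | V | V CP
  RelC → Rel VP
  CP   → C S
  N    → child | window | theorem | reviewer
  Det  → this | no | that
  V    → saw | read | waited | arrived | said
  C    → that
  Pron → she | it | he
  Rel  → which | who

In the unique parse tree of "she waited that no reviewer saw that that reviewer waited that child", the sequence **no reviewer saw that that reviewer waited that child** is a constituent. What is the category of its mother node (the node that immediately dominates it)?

CP

S
  NP
    Pron: she
  VP
    V: waited
    CP
      C: that
      S
        NP
          Det: no
          N: reviewer
        VP
          V: saw
          CP
            C: that
            S
              NP
                Det: that
                N: reviewer
              VP
                V: waited
                NP
                  Det: that
                  N: child
The span 'no reviewer saw that that reviewer waited that child' is the S node built by S → NP VP.
Its mother is the CP built by CP → C S.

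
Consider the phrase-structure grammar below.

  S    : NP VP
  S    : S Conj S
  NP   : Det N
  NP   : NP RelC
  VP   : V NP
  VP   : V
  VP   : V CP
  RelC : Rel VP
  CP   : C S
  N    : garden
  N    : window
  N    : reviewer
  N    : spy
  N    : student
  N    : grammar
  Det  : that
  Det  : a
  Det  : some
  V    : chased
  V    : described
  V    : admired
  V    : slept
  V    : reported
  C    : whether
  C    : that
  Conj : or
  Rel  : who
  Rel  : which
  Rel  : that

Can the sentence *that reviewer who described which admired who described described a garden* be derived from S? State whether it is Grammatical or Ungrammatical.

S
  NP
    NP
      NP
        NP
          Det: that
          N: reviewer
        RelC
          Rel: who
          VP
            V: described
      RelC
        Rel: which
        VP
          V: admired
    RelC
      Rel: who
      VP
        V: described
  VP
    V: described
    NP
      Det: a
      N: garden
The bracketing above is licensed at every node by one of the given productions, with S at the root.

Grammatical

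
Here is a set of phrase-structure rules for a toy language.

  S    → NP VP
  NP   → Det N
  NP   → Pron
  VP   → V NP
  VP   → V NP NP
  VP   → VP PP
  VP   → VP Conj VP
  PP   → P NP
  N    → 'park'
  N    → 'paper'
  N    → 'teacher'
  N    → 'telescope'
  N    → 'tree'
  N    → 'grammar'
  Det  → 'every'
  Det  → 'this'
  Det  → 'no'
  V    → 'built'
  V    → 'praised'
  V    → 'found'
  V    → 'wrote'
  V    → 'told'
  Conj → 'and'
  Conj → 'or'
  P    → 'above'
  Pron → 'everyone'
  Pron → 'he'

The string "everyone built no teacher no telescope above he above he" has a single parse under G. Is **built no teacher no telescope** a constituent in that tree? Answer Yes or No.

Yes

[S [NP [Pron everyone]] [VP [VP [VP [V built] [NP [Det no] [N teacher]] [NP [Det no] [N telescope]]] [PP [P above] [NP [Pron he]]]] [PP [P above] [NP [Pron he]]]]]
The words 'built no teacher no telescope' are exhaustively dominated by a single VP node (built by VP → V NP NP), so they form a constituent.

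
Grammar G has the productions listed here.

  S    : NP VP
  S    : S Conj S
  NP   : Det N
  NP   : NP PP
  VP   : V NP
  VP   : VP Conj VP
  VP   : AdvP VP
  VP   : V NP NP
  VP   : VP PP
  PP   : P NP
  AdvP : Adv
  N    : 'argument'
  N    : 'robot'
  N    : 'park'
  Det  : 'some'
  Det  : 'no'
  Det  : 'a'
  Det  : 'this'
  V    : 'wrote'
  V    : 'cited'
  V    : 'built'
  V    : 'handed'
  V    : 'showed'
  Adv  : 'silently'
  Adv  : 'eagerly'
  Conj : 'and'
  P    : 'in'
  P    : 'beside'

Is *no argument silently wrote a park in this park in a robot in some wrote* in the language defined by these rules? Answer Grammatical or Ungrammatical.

Ungrammatical

A Det word can never sit immediately before a V word in any string this grammar generates, so the substring 'some wrote' rules out a derivation.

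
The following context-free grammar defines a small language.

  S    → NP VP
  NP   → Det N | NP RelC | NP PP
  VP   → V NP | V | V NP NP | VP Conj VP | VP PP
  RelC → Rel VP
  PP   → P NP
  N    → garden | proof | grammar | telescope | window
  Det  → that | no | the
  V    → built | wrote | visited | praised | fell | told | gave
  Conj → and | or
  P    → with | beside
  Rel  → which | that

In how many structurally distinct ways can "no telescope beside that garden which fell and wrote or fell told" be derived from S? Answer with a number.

Two of the 4 distinct bracketings:
[S [NP [NP [NP [Det no] [N telescope]] [PP [P beside] [NP [Det that] [N garden]]]] [RelC [Rel which] [VP [VP [V fell]] [Conj and] [VP [VP [V wrote]] [Conj or] [VP [V fell]]]]]] [VP [V told]]]
[S [NP [NP [NP [Det no] [N telescope]] [PP [P beside] [NP [Det that] [N garden]]]] [RelC [Rel which] [VP [VP [VP [V fell]] [Conj and] [VP [V wrote]]] [Conj or] [VP [V fell]]]]] [VP [V told]]]
The trees differ in how a recursive rule is bracketed over the same span.

4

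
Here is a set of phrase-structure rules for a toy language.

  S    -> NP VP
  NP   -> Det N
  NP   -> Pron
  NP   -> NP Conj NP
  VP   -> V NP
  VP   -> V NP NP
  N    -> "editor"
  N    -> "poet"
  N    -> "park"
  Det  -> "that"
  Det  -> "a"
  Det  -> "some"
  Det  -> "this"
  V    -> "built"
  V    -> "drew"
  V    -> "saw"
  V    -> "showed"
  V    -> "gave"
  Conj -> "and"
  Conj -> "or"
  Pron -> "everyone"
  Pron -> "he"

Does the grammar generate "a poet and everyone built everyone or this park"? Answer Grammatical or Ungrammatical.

Grammatical

S
  NP
    NP
      Det: a
      N: poet
    Conj: and
    NP
      Pron: everyone
  VP
    V: built
    NP
      NP
        Pron: everyone
      Conj: or
      NP
        Det: this
        N: park
Each bracket corresponds to one application of a listed rule, so the string is derivable from S.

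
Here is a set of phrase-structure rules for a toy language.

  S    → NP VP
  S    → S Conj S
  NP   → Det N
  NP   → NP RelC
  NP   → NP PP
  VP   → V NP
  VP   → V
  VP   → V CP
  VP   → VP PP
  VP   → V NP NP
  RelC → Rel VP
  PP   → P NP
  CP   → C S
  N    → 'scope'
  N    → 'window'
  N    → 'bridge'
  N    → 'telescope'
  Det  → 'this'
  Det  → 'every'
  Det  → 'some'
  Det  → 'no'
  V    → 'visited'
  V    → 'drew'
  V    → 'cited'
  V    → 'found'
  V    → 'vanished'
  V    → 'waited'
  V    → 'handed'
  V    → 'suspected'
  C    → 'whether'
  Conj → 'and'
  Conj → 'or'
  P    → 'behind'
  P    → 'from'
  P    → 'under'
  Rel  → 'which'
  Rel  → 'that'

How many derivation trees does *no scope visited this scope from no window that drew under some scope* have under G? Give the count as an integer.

10

Two of the 10 distinct bracketings:
[S [NP [Det no] [N scope]] [VP [V visited] [NP [NP [NP [Det this] [N scope]] [PP [P from] [NP [Det no] [N window]]]] [RelC [Rel that] [VP [VP [V drew]] [PP [P under] [NP [Det some] [N scope]]]]]]]]
[S [NP [Det no] [N scope]] [VP [V visited] [NP [NP [Det this] [N scope]] [PP [P from] [NP [NP [Det no] [N window]] [RelC [Rel that] [VP [VP [V drew]] [PP [P under] [NP [Det some] [N scope]]]]]]]]]]
The trees differ in how a recursive rule is bracketed over the same span.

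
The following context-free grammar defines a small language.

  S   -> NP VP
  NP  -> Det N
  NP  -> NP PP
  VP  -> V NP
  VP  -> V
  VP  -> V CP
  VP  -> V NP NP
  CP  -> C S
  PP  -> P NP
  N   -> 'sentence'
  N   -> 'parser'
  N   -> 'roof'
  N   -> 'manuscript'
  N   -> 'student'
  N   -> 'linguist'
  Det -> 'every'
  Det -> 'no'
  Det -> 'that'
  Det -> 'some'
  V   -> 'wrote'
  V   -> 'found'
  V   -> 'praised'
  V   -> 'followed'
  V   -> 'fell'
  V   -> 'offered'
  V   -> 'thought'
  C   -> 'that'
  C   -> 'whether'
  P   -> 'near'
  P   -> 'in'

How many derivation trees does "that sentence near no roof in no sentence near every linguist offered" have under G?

Two of the 5 distinct bracketings:
[S [NP [NP [Det that] [N sentence]] [PP [P near] [NP [NP [Det no] [N roof]] [PP [P in] [NP [NP [Det no] [N sentence]] [PP [P near] [NP [Det every] [N linguist]]]]]]]] [VP [V offered]]]
[S [NP [NP [Det that] [N sentence]] [PP [P near] [NP [NP [NP [Det no] [N roof]] [PP [P in] [NP [Det no] [N sentence]]]] [PP [P near] [NP [Det every] [N linguist]]]]]] [VP [V offered]]]
The trees differ in how a recursive rule is bracketed over the same span.

5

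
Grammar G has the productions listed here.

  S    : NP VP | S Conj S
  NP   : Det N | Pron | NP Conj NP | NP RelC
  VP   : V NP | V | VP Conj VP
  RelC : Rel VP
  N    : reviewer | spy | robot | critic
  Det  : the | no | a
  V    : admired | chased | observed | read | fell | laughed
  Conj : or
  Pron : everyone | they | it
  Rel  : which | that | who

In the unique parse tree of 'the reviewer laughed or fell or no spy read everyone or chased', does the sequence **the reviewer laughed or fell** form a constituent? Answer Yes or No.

[S [S [NP [Det the] [N reviewer]] [VP [VP [V laughed]] [Conj or] [VP [V fell]]]] [Conj or] [S [NP [Det no] [N spy]] [VP [VP [V read] [NP [Pron everyone]]] [Conj or] [VP [V chased]]]]]
The words 'the reviewer laughed or fell' are exhaustively dominated by a single S node (built by S → NP VP), so they form a constituent.

Yes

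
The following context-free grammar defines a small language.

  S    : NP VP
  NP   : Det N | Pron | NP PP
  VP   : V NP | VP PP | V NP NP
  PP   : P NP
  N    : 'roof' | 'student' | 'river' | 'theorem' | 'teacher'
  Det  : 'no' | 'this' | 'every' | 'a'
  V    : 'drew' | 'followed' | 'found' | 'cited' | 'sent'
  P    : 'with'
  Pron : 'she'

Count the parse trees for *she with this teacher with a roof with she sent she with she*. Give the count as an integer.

Two of the 10 distinct bracketings:
[S [NP [NP [Pron she]] [PP [P with] [NP [NP [Det this] [N teacher]] [PP [P with] [NP [NP [Det a] [N roof]] [PP [P with] [NP [Pron she]]]]]]]] [VP [V sent] [NP [NP [Pron she]] [PP [P with] [NP [Pron she]]]]]]
[S [NP [NP [Pron she]] [PP [P with] [NP [NP [Det this] [N teacher]] [PP [P with] [NP [NP [Det a] [N roof]] [PP [P with] [NP [Pron she]]]]]]]] [VP [VP [V sent] [NP [Pron she]]] [PP [P with] [NP [Pron she]]]]]
The difference turns on whether VP → VP PP is used at the relevant span, versus an alternative expansion of VP.

10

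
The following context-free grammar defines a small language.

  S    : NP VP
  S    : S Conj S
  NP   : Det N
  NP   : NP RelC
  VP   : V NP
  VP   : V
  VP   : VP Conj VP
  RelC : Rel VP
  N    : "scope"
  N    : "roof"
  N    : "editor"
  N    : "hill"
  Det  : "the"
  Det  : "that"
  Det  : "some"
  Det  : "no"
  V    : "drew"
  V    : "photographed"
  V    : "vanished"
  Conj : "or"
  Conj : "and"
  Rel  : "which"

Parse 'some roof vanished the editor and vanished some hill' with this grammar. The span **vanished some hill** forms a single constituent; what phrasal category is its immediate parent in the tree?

S
  NP
    Det: some
    N: roof
  VP
    VP
      V: vanished
      NP
        Det: the
        N: editor
    Conj: and
    VP
      V: vanished
      NP
        Det: some
        N: hill
The span 'vanished some hill' is the VP node built by VP → V NP.
Its mother is the VP built by VP → VP Conj VP.

VP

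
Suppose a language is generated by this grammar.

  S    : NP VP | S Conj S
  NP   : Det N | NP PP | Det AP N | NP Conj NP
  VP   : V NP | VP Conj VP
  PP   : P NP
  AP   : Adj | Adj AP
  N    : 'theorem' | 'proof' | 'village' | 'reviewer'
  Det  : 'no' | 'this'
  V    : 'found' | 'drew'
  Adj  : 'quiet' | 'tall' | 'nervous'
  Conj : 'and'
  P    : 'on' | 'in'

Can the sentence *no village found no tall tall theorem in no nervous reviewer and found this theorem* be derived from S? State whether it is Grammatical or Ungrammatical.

Grammatical

S
  NP
    Det: no
    N: village
  VP
    VP
      V: found
      NP
        NP
          Det: no
          AP
            Adj: tall
            AP
              Adj: tall
          N: theorem
        PP
          P: in
          NP
            Det: no
            AP
              Adj: nervous
            N: reviewer
    Conj: and
    VP
      V: found
      NP
        Det: this
        N: theorem
The bracketing above is licensed at every node by one of the given productions, with S at the root.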